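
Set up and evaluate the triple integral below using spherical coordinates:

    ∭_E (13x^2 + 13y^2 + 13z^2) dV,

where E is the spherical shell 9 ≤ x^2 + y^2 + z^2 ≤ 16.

In spherical coordinates, x = ρ sin(φ) cos(θ), y = ρ sin(φ) sin(θ), z = ρ cos(φ), and dV = ρ^2 sin(φ) dρ dφ dθ.

The integrand becomes 13ρ^2, so

    ∭_E (13x^2 + 13y^2 + 13z^2) dV = ∫_{0}^{2π} ∫_{0}^{π} ∫_{3}^{4} (13ρ^2) · ρ^2 sin(φ) dρ dφ dθ.

Inner (ρ): 10153sin(φ)/5.
Middle (φ): 20306/5.
Outer (θ): 40612π/5.

Therefore the triple integral equals 40612π/5.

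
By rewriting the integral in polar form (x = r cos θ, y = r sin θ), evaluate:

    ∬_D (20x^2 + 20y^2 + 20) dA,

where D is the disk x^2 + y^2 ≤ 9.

The region D is 0 ≤ r ≤ 3, 0 ≤ θ ≤ 2π in polar coordinates, where x = r cos(θ), y = r sin(θ), and dA = r dr dθ.

Under the substitution, the integrand becomes 20r^2 + 20, so

    ∬_D (20x^2 + 20y^2 + 20) dA = ∫_{0}^{2π} ∫_{0}^{3} (20r^2 + 20) · r dr dθ.

Inner integral (in r): ∫_{0}^{3} (20r^2 + 20) · r dr = 495.

Outer integral (in θ): ∫_{0}^{2π} (495) dθ = 990π.

Therefore ∬_D (20x^2 + 20y^2 + 20) dA = 990π.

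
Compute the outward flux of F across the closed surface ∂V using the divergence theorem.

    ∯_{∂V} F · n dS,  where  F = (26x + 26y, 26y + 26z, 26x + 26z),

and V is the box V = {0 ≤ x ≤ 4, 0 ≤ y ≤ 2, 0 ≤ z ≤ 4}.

By the divergence theorem,

    ∯_{∂V} F · n dS = ∭_V (∇ · F) dV.

Compute the divergence:
    ∇ · F = ∂F_x/∂x + ∂F_y/∂y + ∂F_z/∂z = 26 + 26 + 26 = 78.

V is a rectangular box, so dV = dx dy dz with 0 ≤ x ≤ 4, 0 ≤ y ≤ 2, 0 ≤ z ≤ 4.

Integrate (78) over V as an iterated integral:

    ∭_V (∇·F) dV = ∫_0^{4} ∫_0^{2} ∫_0^{4} (78) dz dy dx.

Inner (z from 0 to 4): 312.
Middle (y from 0 to 2): 624.
Outer (x from 0 to 4): 2496.

Therefore ∯_{∂V} F · n dS = 2496.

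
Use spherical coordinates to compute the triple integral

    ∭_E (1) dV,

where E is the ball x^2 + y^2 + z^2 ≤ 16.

In spherical coordinates, x = ρ sin(φ) cos(θ), y = ρ sin(φ) sin(θ), z = ρ cos(φ), and dV = ρ^2 sin(φ) dρ dφ dθ.

The integrand becomes 1, so

    ∭_E (1) dV = ∫_{0}^{2π} ∫_{0}^{π} ∫_{0}^{4} (1) · ρ^2 sin(φ) dρ dφ dθ.

Inner (ρ): 64sin(φ)/3.
Middle (φ): 128/3.
Outer (θ): 256π/3.

Therefore the triple integral equals 256π/3.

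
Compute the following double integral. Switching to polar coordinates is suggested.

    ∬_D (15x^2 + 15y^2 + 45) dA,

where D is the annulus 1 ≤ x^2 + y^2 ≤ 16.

The region D is 1 ≤ r ≤ 4, 0 ≤ θ ≤ 2π in polar coordinates, where x = r cos(θ), y = r sin(θ), and dA = r dr dθ.

Under the substitution, the integrand becomes 15r^2 + 45, so

    ∬_D (15x^2 + 15y^2 + 45) dA = ∫_{0}^{2π} ∫_{1}^{4} (15r^2 + 45) · r dr dθ.

Inner integral (in r): ∫_{1}^{4} (15r^2 + 45) · r dr = 5175/4.

Outer integral (in θ): ∫_{0}^{2π} (5175/4) dθ = 5175π/2.

Therefore ∬_D (15x^2 + 15y^2 + 45) dA = 5175π/2.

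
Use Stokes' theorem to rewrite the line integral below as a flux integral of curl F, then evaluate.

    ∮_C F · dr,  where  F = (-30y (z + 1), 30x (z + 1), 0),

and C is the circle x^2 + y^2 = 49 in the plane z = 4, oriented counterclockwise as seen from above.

Let S be the flat disk x^2 + y^2 ≤ 49 in the plane z = 4, with upward unit normal n̂ = ẑ. By Stokes' theorem,

    ∮_C F · dr = ∬_S (∇ × F) · n̂ dS = ∬_D (curl F)_z dA,

where D is the disk x^2 + y^2 ≤ 49.

Compute the curl of F = (-30y (z + 1), 30x (z + 1), 0):
    (∇ × F)_x = ∂F_z/∂y - ∂F_y/∂z = -30x,
    (∇ × F)_y = ∂F_x/∂z - ∂F_z/∂x = -30y,
    (∇ × F)_z = ∂F_y/∂x - ∂F_x/∂y = 60z + 60.

On z = 4, (curl F)_z = 300.

Convert to polar (x = r cos θ, y = r sin θ, dA = r dr dθ); the integrand becomes 300, so

    ∬_D (curl F)_z dA = ∫_0^{2π} ∫_0^{7} (300) · r dr dθ.

Inner (r from 0 to 7): 7350.
Outer (θ from 0 to 2π): 14700π.

Therefore ∮_C F · dr = 14700π.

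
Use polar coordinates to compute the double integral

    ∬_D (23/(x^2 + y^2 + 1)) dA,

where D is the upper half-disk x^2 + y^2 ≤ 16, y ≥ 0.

The region D is 0 ≤ r ≤ 4, 0 ≤ θ ≤ π in polar coordinates, where x = r cos(θ), y = r sin(θ), and dA = r dr dθ.

Under the substitution, the integrand becomes 23/(r^2 + 1), so

    ∬_D (23/(x^2 + y^2 + 1)) dA = ∫_{0}^{π} ∫_{0}^{4} (23/(r^2 + 1)) · r dr dθ.

Inner integral (in r): ∫_{0}^{4} (23/(r^2 + 1)) · r dr = 23log(17)/2.

Outer integral (in θ): ∫_{0}^{π} (23log(17)/2) dθ = 23π log(17)/2.

Therefore ∬_D (23/(x^2 + y^2 + 1)) dA = 23π log(17)/2.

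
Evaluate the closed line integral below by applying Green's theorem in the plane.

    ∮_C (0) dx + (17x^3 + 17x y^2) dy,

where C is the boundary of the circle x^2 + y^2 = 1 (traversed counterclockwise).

Green's theorem converts the closed line integral into a double integral over the enclosed region D:

    ∮_C P dx + Q dy = ∬_D (∂Q/∂x - ∂P/∂y) dA.

Here P = 0, Q = 17x^3 + 17x y^2, so

    ∂Q/∂x = 51x^2 + 17y^2,    ∂P/∂y = 0,
    ∂Q/∂x - ∂P/∂y = 51x^2 + 17y^2.

D is the region x^2 + y^2 ≤ 1. Evaluating the double integral:

In polar coordinates (x = r cos θ, y = r sin θ, dA = r dr dθ) the integrand becomes 17r^2(cos(2θ) + 2), so

    ∬_D (51x^2 + 17y^2) dA = ∫_0^{2π} ∫_0^{1} (17r^2(cos(2θ) + 2)) · r dr dθ.

Inner (r from 0 to 1): 17cos(2θ)/4 + 17/2.
Outer (θ from 0 to 2π): 17π.

Therefore ∮_C P dx + Q dy = 17π.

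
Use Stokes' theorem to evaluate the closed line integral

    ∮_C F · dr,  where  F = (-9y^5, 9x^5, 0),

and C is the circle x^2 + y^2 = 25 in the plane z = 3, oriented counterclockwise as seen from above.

Let S be the flat disk x^2 + y^2 ≤ 25 in the plane z = 3, with upward unit normal n̂ = ẑ. By Stokes' theorem,

    ∮_C F · dr = ∬_S (∇ × F) · n̂ dS = ∬_D (curl F)_z dA,

where D is the disk x^2 + y^2 ≤ 25.

Compute the curl of F = (-9y^5, 9x^5, 0):
    (∇ × F)_x = ∂F_z/∂y - ∂F_y/∂z = 0,
    (∇ × F)_y = ∂F_x/∂z - ∂F_z/∂x = 0,
    (∇ × F)_z = ∂F_y/∂x - ∂F_x/∂y = 45x^4 + 45y^4.

On z = 3, (curl F)_z = 45x^4 + 45y^4.

Convert to polar (x = r cos θ, y = r sin θ, dA = r dr dθ); the integrand becomes 45r^4(sin(θ)^4 + cos(θ)^4), so

    ∬_D (curl F)_z dA = ∫_0^{2π} ∫_0^{5} (45r^4(sin(θ)^4 + cos(θ)^4)) · r dr dθ.

Inner (r from 0 to 5): 234375sin(θ)^4/2 + 234375cos(θ)^4/2.
Outer (θ from 0 to 2π): 703125π/4.

Therefore ∮_C F · dr = 703125π/4.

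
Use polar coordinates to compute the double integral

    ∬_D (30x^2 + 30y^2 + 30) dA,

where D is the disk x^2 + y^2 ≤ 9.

The region D is 0 ≤ r ≤ 3, 0 ≤ θ ≤ 2π in polar coordinates, where x = r cos(θ), y = r sin(θ), and dA = r dr dθ.

Under the substitution, the integrand becomes 30r^2 + 30, so

    ∬_D (30x^2 + 30y^2 + 30) dA = ∫_{0}^{2π} ∫_{0}^{3} (30r^2 + 30) · r dr dθ.

Inner integral (in r): ∫_{0}^{3} (30r^2 + 30) · r dr = 1485/2.

Outer integral (in θ): ∫_{0}^{2π} (1485/2) dθ = 1485π.

Therefore ∬_D (30x^2 + 30y^2 + 30) dA = 1485π.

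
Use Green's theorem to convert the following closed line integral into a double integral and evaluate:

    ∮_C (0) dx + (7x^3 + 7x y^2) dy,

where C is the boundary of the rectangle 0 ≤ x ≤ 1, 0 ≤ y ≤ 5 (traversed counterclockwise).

Green's theorem converts the closed line integral into a double integral over the enclosed region D:

    ∮_C P dx + Q dy = ∬_D (∂Q/∂x - ∂P/∂y) dA.

Here P = 0, Q = 7x^3 + 7x y^2, so

    ∂Q/∂x = 21x^2 + 7y^2,    ∂P/∂y = 0,
    ∂Q/∂x - ∂P/∂y = 21x^2 + 7y^2.

D is the region 0 ≤ x ≤ 1, 0 ≤ y ≤ 5. Evaluating the double integral:

    ∬_D (21x^2 + 7y^2) dA = ∫_0^{1} ∫_0^{5} (21x^2 + 7y^2) dy dx.

Inner (y from 0 to 5): 105x^2 + 875/3.
Outer (x from 0 to 1): 980/3.

Therefore ∮_C P dx + Q dy = 980/3.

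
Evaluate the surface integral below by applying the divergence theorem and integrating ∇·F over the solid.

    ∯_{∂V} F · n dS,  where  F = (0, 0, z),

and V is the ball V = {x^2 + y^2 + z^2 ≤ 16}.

By the divergence theorem,

    ∯_{∂V} F · n dS = ∭_V (∇ · F) dV.

Compute the divergence:
    ∇ · F = ∂F_x/∂x + ∂F_y/∂y + ∂F_z/∂z = 0 + 0 + 1 = 1.

In spherical coordinates, x = ρ sin(φ) cos(θ), y = ρ sin(φ) sin(θ), z = ρ cos(φ), dV = ρ^2 sin(φ) dρ dφ dθ, with 0 ≤ ρ ≤ 4, 0 ≤ φ ≤ π, 0 ≤ θ ≤ 2π.

The integrand, after substitution and multiplying by the volume element, becomes (1) · ρ^2 sin(φ), so

    ∭_V (∇·F) dV = ∫_0^{2π} ∫_0^{π} ∫_0^{4} (1) · ρ^2 sin(φ) dρ dφ dθ.

Inner (ρ from 0 to 4): 64sin(φ)/3.
Middle (φ from 0 to π): 128/3.
Outer (θ from 0 to 2π): 256π/3.

Therefore ∯_{∂V} F · n dS = 256π/3.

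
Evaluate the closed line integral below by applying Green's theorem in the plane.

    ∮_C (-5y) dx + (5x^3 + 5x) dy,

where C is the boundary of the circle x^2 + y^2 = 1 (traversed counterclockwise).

Green's theorem converts the closed line integral into a double integral over the enclosed region D:

    ∮_C P dx + Q dy = ∬_D (∂Q/∂x - ∂P/∂y) dA.

Here P = -5y, Q = 5x^3 + 5x, so

    ∂Q/∂x = 15x^2 + 5,    ∂P/∂y = -5,
    ∂Q/∂x - ∂P/∂y = 15x^2 + 10.

D is the region x^2 + y^2 ≤ 1. Evaluating the double integral:

In polar coordinates (x = r cos θ, y = r sin θ, dA = r dr dθ) the integrand becomes 15r^2cos(θ)^2 + 10, so

    ∬_D (15x^2 + 10) dA = ∫_0^{2π} ∫_0^{1} (15r^2cos(θ)^2 + 10) · r dr dθ.

Inner (r from 0 to 1): 15cos(θ)^2/4 + 5.
Outer (θ from 0 to 2π): 55π/4.

Therefore ∮_C P dx + Q dy = 55π/4.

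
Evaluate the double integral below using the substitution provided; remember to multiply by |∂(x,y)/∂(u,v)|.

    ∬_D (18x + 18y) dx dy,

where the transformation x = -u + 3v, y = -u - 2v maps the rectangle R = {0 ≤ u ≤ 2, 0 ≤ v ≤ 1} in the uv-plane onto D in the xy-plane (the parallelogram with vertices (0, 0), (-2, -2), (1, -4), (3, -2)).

Compute the Jacobian determinant of (x, y) with respect to (u, v):

    ∂(x,y)/∂(u,v) = | -1  3 | = (-1)(-2) - (3)(-1) = 5.
                   | -1  -2 |

Its absolute value is |J| = 5 (the area scaling factor).

Substituting x = -u + 3v, y = -u - 2v into the integrand,

    18x + 18y → -36u + 18v,

so the integral becomes

    ∬_R (-36u + 18v) · |J| du dv = ∫_0^2 ∫_0^1 (-180u + 90v) dv du.

Inner (v): 45 - 180u.
Outer (u): -270.

Therefore ∬_D (18x + 18y) dx dy = -270.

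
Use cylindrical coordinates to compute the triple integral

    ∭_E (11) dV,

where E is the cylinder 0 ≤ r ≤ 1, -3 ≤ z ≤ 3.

In cylindrical coordinates, x = r cos(θ), y = r sin(θ), z = z, and dV = r dr dθ dz.

The integrand becomes 11, so

    ∭_E (11) dV = ∫_{0}^{2π} ∫_{0}^{1} ∫_{-3}^{3} (11) · r dz dr dθ.

Inner (z): 66r.
Middle (r from 0 to 1): 33.
Outer (θ): 66π.

Therefore the triple integral equals 66π.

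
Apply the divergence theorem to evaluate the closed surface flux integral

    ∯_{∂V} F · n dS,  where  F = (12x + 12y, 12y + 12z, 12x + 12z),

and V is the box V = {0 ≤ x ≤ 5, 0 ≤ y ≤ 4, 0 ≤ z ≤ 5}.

By the divergence theorem,

    ∯_{∂V} F · n dS = ∭_V (∇ · F) dV.

Compute the divergence:
    ∇ · F = ∂F_x/∂x + ∂F_y/∂y + ∂F_z/∂z = 12 + 12 + 12 = 36.

V is a rectangular box, so dV = dx dy dz with 0 ≤ x ≤ 5, 0 ≤ y ≤ 4, 0 ≤ z ≤ 5.

Integrate (36) over V as an iterated integral:

    ∭_V (∇·F) dV = ∫_0^{5} ∫_0^{4} ∫_0^{5} (36) dz dy dx.

Inner (z from 0 to 5): 180.
Middle (y from 0 to 4): 720.
Outer (x from 0 to 5): 3600.

Therefore ∯_{∂V} F · n dS = 3600.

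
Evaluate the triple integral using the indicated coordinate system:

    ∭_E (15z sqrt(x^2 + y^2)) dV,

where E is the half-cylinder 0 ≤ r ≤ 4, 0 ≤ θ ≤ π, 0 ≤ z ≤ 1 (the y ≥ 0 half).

In cylindrical coordinates, x = r cos(θ), y = r sin(θ), z = z, and dV = r dr dθ dz.

The integrand becomes 15r z, so

    ∭_E (15z sqrt(x^2 + y^2)) dV = ∫_{0}^{π} ∫_{0}^{4} ∫_{0}^{1} (15r z) · r dz dr dθ.

Inner (z): 15r^2/2.
Middle (r from 0 to 4): 160.
Outer (θ): 160π.

Therefore the triple integral equals 160π.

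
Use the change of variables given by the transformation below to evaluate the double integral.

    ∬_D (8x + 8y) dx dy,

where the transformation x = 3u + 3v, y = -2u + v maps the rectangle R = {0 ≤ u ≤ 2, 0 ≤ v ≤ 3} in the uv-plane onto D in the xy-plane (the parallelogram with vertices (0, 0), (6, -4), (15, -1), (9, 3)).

Compute the Jacobian determinant of (x, y) with respect to (u, v):

    ∂(x,y)/∂(u,v) = | 3  3 | = (3)(1) - (3)(-2) = 9.
                   | -2  1 |

Its absolute value is |J| = 9 (the area scaling factor).

Substituting x = 3u + 3v, y = -2u + v into the integrand,

    8x + 8y → 8u + 32v,

so the integral becomes

    ∬_R (8u + 32v) · |J| du dv = ∫_0^2 ∫_0^3 (72u + 288v) dv du.

Inner (v): 216u + 1296.
Outer (u): 3024.

Therefore ∬_D (8x + 8y) dx dy = 3024.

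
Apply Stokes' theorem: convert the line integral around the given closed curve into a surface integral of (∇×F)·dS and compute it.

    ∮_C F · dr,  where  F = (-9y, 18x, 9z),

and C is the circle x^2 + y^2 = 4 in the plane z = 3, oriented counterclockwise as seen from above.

Let S be the flat disk x^2 + y^2 ≤ 4 in the plane z = 3, with upward unit normal n̂ = ẑ. By Stokes' theorem,

    ∮_C F · dr = ∬_S (∇ × F) · n̂ dS = ∬_D (curl F)_z dA,

where D is the disk x^2 + y^2 ≤ 4.

Compute the curl of F = (-9y, 18x, 9z):
    (∇ × F)_x = ∂F_z/∂y - ∂F_y/∂z = 0,
    (∇ × F)_y = ∂F_x/∂z - ∂F_z/∂x = 0,
    (∇ × F)_z = ∂F_y/∂x - ∂F_x/∂y = 27.

On z = 3, (curl F)_z = 27.

Convert to polar (x = r cos θ, y = r sin θ, dA = r dr dθ); the integrand becomes 27, so

    ∬_D (curl F)_z dA = ∫_0^{2π} ∫_0^{2} (27) · r dr dθ.

Inner (r from 0 to 2): 54.
Outer (θ from 0 to 2π): 108π.

Therefore ∮_C F · dr = 108π.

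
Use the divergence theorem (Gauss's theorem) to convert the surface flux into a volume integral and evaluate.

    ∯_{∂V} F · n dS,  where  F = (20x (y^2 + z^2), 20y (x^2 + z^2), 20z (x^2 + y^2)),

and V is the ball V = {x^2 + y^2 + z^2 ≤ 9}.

By the divergence theorem,

    ∯_{∂V} F · n dS = ∭_V (∇ · F) dV.

Compute the divergence:
    ∇ · F = ∂F_x/∂x + ∂F_y/∂y + ∂F_z/∂z = 20y^2 + 20z^2 + 20x^2 + 20z^2 + 20x^2 + 20y^2 = 40x^2 + 40y^2 + 40z^2.

In spherical coordinates, x = ρ sin(φ) cos(θ), y = ρ sin(φ) sin(θ), z = ρ cos(φ), dV = ρ^2 sin(φ) dρ dφ dθ, with 0 ≤ ρ ≤ 3, 0 ≤ φ ≤ π, 0 ≤ θ ≤ 2π.

The integrand, after substitution and multiplying by the volume element, becomes (40ρ^2) · ρ^2 sin(φ), so

    ∭_V (∇·F) dV = ∫_0^{2π} ∫_0^{π} ∫_0^{3} (40ρ^2) · ρ^2 sin(φ) dρ dφ dθ.

Inner (ρ from 0 to 3): 1944sin(φ).
Middle (φ from 0 to π): 3888.
Outer (θ from 0 to 2π): 7776π.

Therefore ∯_{∂V} F · n dS = 7776π.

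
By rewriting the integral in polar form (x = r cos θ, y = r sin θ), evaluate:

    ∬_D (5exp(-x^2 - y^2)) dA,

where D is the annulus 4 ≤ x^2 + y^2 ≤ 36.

The region D is 2 ≤ r ≤ 6, 0 ≤ θ ≤ 2π in polar coordinates, where x = r cos(θ), y = r sin(θ), and dA = r dr dθ.

Under the substitution, the integrand becomes 5exp(-r^2), so

    ∬_D (5exp(-x^2 - y^2)) dA = ∫_{0}^{2π} ∫_{2}^{6} (5exp(-r^2)) · r dr dθ.

Inner integral (in r): ∫_{2}^{6} (5exp(-r^2)) · r dr = -(5 - 5exp(32))exp(-36)/2.

Outer integral (in θ): ∫_{0}^{2π} (-(5 - 5exp(32))exp(-36)/2) dθ = -5π (1 - exp(32))exp(-36).

Therefore ∬_D (5exp(-x^2 - y^2)) dA = -5π (1 - exp(32))exp(-36).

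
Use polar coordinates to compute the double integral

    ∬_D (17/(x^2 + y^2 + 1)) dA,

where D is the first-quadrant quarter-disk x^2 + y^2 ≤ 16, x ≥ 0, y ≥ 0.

The region D is 0 ≤ r ≤ 4, 0 ≤ θ ≤ π/2 in polar coordinates, where x = r cos(θ), y = r sin(θ), and dA = r dr dθ.

Under the substitution, the integrand becomes 17/(r^2 + 1), so

    ∬_D (17/(x^2 + y^2 + 1)) dA = ∫_{0}^{π/2} ∫_{0}^{4} (17/(r^2 + 1)) · r dr dθ.

Inner integral (in r): ∫_{0}^{4} (17/(r^2 + 1)) · r dr = 17log(17)/2.

Outer integral (in θ): ∫_{0}^{π/2} (17log(17)/2) dθ = 17π log(17)/4.

Therefore ∬_D (17/(x^2 + y^2 + 1)) dA = 17π log(17)/4.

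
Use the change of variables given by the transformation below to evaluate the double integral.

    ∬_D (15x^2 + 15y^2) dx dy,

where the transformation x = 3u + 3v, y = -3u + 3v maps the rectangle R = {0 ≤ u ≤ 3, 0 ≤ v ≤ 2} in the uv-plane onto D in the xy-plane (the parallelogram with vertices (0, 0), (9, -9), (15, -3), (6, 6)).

Compute the Jacobian determinant of (x, y) with respect to (u, v):

    ∂(x,y)/∂(u,v) = | 3  3 | = (3)(3) - (3)(-3) = 18.
                   | -3  3 |

Its absolute value is |J| = 18 (the area scaling factor).

Substituting x = 3u + 3v, y = -3u + 3v into the integrand,

    15x^2 + 15y^2 → 270u^2 + 270v^2,

so the integral becomes

    ∬_R (270u^2 + 270v^2) · |J| du dv = ∫_0^3 ∫_0^2 (4860u^2 + 4860v^2) dv du.

Inner (v): 9720u^2 + 12960.
Outer (u): 126360.

Therefore ∬_D (15x^2 + 15y^2) dx dy = 126360.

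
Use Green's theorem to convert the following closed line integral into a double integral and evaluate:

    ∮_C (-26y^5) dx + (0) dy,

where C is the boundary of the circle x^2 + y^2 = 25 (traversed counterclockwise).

Green's theorem converts the closed line integral into a double integral over the enclosed region D:

    ∮_C P dx + Q dy = ∬_D (∂Q/∂x - ∂P/∂y) dA.

Here P = -26y^5, Q = 0, so

    ∂Q/∂x = 0,    ∂P/∂y = -130y^4,
    ∂Q/∂x - ∂P/∂y = 130y^4.

D is the region x^2 + y^2 ≤ 25. Evaluating the double integral:

In polar coordinates (x = r cos θ, y = r sin θ, dA = r dr dθ) the integrand becomes 130r^4sin(θ)^4, so

    ∬_D (130y^4) dA = ∫_0^{2π} ∫_0^{5} (130r^4sin(θ)^4) · r dr dθ.

Inner (r from 0 to 5): 1015625sin(θ)^4/3.
Outer (θ from 0 to 2π): 1015625π/4.

Therefore ∮_C P dx + Q dy = 1015625π/4.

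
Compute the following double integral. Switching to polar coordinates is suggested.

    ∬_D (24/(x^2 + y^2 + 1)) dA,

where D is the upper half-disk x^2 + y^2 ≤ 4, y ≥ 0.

The region D is 0 ≤ r ≤ 2, 0 ≤ θ ≤ π in polar coordinates, where x = r cos(θ), y = r sin(θ), and dA = r dr dθ.

Under the substitution, the integrand becomes 24/(r^2 + 1), so

    ∬_D (24/(x^2 + y^2 + 1)) dA = ∫_{0}^{π} ∫_{0}^{2} (24/(r^2 + 1)) · r dr dθ.

Inner integral (in r): ∫_{0}^{2} (24/(r^2 + 1)) · r dr = log(244140625).

Outer integral (in θ): ∫_{0}^{π} (log(244140625)) dθ = log(244140625^π).

Therefore ∬_D (24/(x^2 + y^2 + 1)) dA = log(244140625^π).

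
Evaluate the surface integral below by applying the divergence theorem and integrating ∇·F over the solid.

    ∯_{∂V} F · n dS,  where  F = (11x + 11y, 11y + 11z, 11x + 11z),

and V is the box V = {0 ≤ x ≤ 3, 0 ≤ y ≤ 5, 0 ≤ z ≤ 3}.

By the divergence theorem,

    ∯_{∂V} F · n dS = ∭_V (∇ · F) dV.

Compute the divergence:
    ∇ · F = ∂F_x/∂x + ∂F_y/∂y + ∂F_z/∂z = 11 + 11 + 11 = 33.

V is a rectangular box, so dV = dx dy dz with 0 ≤ x ≤ 3, 0 ≤ y ≤ 5, 0 ≤ z ≤ 3.

Integrate (33) over V as an iterated integral:

    ∭_V (∇·F) dV = ∫_0^{3} ∫_0^{5} ∫_0^{3} (33) dz dy dx.

Inner (z from 0 to 3): 99.
Middle (y from 0 to 5): 495.
Outer (x from 0 to 3): 1485.

Therefore ∯_{∂V} F · n dS = 1485.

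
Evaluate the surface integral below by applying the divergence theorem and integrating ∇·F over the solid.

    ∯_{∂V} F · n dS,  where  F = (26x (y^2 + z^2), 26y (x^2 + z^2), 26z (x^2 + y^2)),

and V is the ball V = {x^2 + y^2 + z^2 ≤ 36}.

By the divergence theorem,

    ∯_{∂V} F · n dS = ∭_V (∇ · F) dV.

Compute the divergence:
    ∇ · F = ∂F_x/∂x + ∂F_y/∂y + ∂F_z/∂z = 26y^2 + 26z^2 + 26x^2 + 26z^2 + 26x^2 + 26y^2 = 52x^2 + 52y^2 + 52z^2.

In spherical coordinates, x = ρ sin(φ) cos(θ), y = ρ sin(φ) sin(θ), z = ρ cos(φ), dV = ρ^2 sin(φ) dρ dφ dθ, with 0 ≤ ρ ≤ 6, 0 ≤ φ ≤ π, 0 ≤ θ ≤ 2π.

The integrand, after substitution and multiplying by the volume element, becomes (52ρ^2) · ρ^2 sin(φ), so

    ∭_V (∇·F) dV = ∫_0^{2π} ∫_0^{π} ∫_0^{6} (52ρ^2) · ρ^2 sin(φ) dρ dφ dθ.

Inner (ρ from 0 to 6): 404352sin(φ)/5.
Middle (φ from 0 to π): 808704/5.
Outer (θ from 0 to 2π): 1617408π/5.

Therefore ∯_{∂V} F · n dS = 1617408π/5.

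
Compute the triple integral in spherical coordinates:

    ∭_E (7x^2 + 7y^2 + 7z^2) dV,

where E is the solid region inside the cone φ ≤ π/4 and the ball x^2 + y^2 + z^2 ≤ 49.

In spherical coordinates, x = ρ sin(φ) cos(θ), y = ρ sin(φ) sin(θ), z = ρ cos(φ), and dV = ρ^2 sin(φ) dρ dφ dθ.

The integrand becomes 7ρ^2, so

    ∭_E (7x^2 + 7y^2 + 7z^2) dV = ∫_{0}^{2π} ∫_{0}^{π/4} ∫_{0}^{7} (7ρ^2) · ρ^2 sin(φ) dρ dφ dθ.

Inner (ρ): 117649sin(φ)/5.
Middle (φ): 117649/5 - 117649sqrt(2)/10.
Outer (θ): 117649π (2 - sqrt(2))/5.

Therefore the triple integral equals 117649π (2 - sqrt(2))/5.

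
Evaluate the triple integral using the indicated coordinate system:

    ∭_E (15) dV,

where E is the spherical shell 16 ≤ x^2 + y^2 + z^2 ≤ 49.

In spherical coordinates, x = ρ sin(φ) cos(θ), y = ρ sin(φ) sin(θ), z = ρ cos(φ), and dV = ρ^2 sin(φ) dρ dφ dθ.

The integrand becomes 15, so

    ∭_E (15) dV = ∫_{0}^{2π} ∫_{0}^{π} ∫_{4}^{7} (15) · ρ^2 sin(φ) dρ dφ dθ.

Inner (ρ): 1395sin(φ).
Middle (φ): 2790.
Outer (θ): 5580π.

Therefore the triple integral equals 5580π.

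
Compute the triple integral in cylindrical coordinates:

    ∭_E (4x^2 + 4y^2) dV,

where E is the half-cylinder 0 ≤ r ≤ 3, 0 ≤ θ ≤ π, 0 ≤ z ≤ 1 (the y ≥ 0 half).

In cylindrical coordinates, x = r cos(θ), y = r sin(θ), z = z, and dV = r dr dθ dz.

The integrand becomes 4r^2, so

    ∭_E (4x^2 + 4y^2) dV = ∫_{0}^{π} ∫_{0}^{3} ∫_{0}^{1} (4r^2) · r dz dr dθ.

Inner (z): 4r^3.
Middle (r from 0 to 3): 81.
Outer (θ): 81π.

Therefore the triple integral equals 81π.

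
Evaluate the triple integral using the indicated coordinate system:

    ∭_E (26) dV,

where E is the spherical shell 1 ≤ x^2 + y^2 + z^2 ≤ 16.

In spherical coordinates, x = ρ sin(φ) cos(θ), y = ρ sin(φ) sin(θ), z = ρ cos(φ), and dV = ρ^2 sin(φ) dρ dφ dθ.

The integrand becomes 26, so

    ∭_E (26) dV = ∫_{0}^{2π} ∫_{0}^{π} ∫_{1}^{4} (26) · ρ^2 sin(φ) dρ dφ dθ.

Inner (ρ): 546sin(φ).
Middle (φ): 1092.
Outer (θ): 2184π.

Therefore the triple integral equals 2184π.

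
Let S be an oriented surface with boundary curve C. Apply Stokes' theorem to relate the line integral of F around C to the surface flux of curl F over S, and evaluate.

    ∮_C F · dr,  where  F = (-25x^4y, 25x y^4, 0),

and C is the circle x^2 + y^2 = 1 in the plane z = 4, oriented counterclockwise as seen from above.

Let S be the flat disk x^2 + y^2 ≤ 1 in the plane z = 4, with upward unit normal n̂ = ẑ. By Stokes' theorem,

    ∮_C F · dr = ∬_S (∇ × F) · n̂ dS = ∬_D (curl F)_z dA,

where D is the disk x^2 + y^2 ≤ 1.

Compute the curl of F = (-25x^4y, 25x y^4, 0):
    (∇ × F)_x = ∂F_z/∂y - ∂F_y/∂z = 0,
    (∇ × F)_y = ∂F_x/∂z - ∂F_z/∂x = 0,
    (∇ × F)_z = ∂F_y/∂x - ∂F_x/∂y = 25x^4 + 25y^4.

On z = 4, (curl F)_z = 25x^4 + 25y^4.

Convert to polar (x = r cos θ, y = r sin θ, dA = r dr dθ); the integrand becomes 25r^4(sin(θ)^4 + cos(θ)^4), so

    ∬_D (curl F)_z dA = ∫_0^{2π} ∫_0^{1} (25r^4(sin(θ)^4 + cos(θ)^4)) · r dr dθ.

Inner (r from 0 to 1): 25sin(θ)^4/6 + 25cos(θ)^4/6.
Outer (θ from 0 to 2π): 25π/4.

Therefore ∮_C F · dr = 25π/4.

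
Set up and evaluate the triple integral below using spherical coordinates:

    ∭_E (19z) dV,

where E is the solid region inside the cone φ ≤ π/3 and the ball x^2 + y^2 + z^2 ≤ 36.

In spherical coordinates, x = ρ sin(φ) cos(θ), y = ρ sin(φ) sin(θ), z = ρ cos(φ), and dV = ρ^2 sin(φ) dρ dφ dθ.

The integrand becomes 19ρ cos(φ), so

    ∭_E (19z) dV = ∫_{0}^{2π} ∫_{0}^{π/3} ∫_{0}^{6} (19ρ cos(φ)) · ρ^2 sin(φ) dρ dφ dθ.

Inner (ρ): 3078sin(2φ).
Middle (φ): 4617/2.
Outer (θ): 4617π.

Therefore the triple integral equals 4617π.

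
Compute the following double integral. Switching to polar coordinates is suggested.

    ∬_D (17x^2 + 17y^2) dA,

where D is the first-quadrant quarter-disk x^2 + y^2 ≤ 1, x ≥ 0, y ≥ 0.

The region D is 0 ≤ r ≤ 1, 0 ≤ θ ≤ π/2 in polar coordinates, where x = r cos(θ), y = r sin(θ), and dA = r dr dθ.

Under the substitution, the integrand becomes 17r^2, so

    ∬_D (17x^2 + 17y^2) dA = ∫_{0}^{π/2} ∫_{0}^{1} (17r^2) · r dr dθ.

Inner integral (in r): ∫_{0}^{1} (17r^2) · r dr = 17/4.

Outer integral (in θ): ∫_{0}^{π/2} (17/4) dθ = 17π/8.

Therefore ∬_D (17x^2 + 17y^2) dA = 17π/8.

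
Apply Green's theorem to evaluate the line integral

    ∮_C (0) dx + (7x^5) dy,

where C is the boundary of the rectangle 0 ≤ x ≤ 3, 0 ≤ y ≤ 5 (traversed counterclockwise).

Green's theorem converts the closed line integral into a double integral over the enclosed region D:

    ∮_C P dx + Q dy = ∬_D (∂Q/∂x - ∂P/∂y) dA.

Here P = 0, Q = 7x^5, so

    ∂Q/∂x = 35x^4,    ∂P/∂y = 0,
    ∂Q/∂x - ∂P/∂y = 35x^4.

D is the region 0 ≤ x ≤ 3, 0 ≤ y ≤ 5. Evaluating the double integral:

    ∬_D (35x^4) dA = ∫_0^{3} ∫_0^{5} (35x^4) dy dx.

Inner (y from 0 to 5): 175x^4.
Outer (x from 0 to 3): 8505.

Therefore ∮_C P dx + Q dy = 8505.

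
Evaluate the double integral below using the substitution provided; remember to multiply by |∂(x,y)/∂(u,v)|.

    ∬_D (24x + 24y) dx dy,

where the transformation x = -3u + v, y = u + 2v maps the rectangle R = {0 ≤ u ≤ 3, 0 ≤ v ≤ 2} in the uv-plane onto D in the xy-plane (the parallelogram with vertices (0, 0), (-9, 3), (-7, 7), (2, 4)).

Compute the Jacobian determinant of (x, y) with respect to (u, v):

    ∂(x,y)/∂(u,v) = | -3  1 | = (-3)(2) - (1)(1) = -7.
                   | 1  2 |

Its absolute value is |J| = 7 (the area scaling factor).

Substituting x = -3u + v, y = u + 2v into the integrand,

    24x + 24y → -48u + 72v,

so the integral becomes

    ∬_R (-48u + 72v) · |J| du dv = ∫_0^3 ∫_0^2 (-336u + 504v) dv du.

Inner (v): 1008 - 672u.
Outer (u): 0.

Therefore ∬_D (24x + 24y) dx dy = 0.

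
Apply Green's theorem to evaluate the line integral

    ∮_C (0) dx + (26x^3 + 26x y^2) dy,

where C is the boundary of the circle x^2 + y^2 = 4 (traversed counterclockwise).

Green's theorem converts the closed line integral into a double integral over the enclosed region D:

    ∮_C P dx + Q dy = ∬_D (∂Q/∂x - ∂P/∂y) dA.

Here P = 0, Q = 26x^3 + 26x y^2, so

    ∂Q/∂x = 78x^2 + 26y^2,    ∂P/∂y = 0,
    ∂Q/∂x - ∂P/∂y = 78x^2 + 26y^2.

D is the region x^2 + y^2 ≤ 4. Evaluating the double integral:

In polar coordinates (x = r cos θ, y = r sin θ, dA = r dr dθ) the integrand becomes 26r^2(cos(2θ) + 2), so

    ∬_D (78x^2 + 26y^2) dA = ∫_0^{2π} ∫_0^{2} (26r^2(cos(2θ) + 2)) · r dr dθ.

Inner (r from 0 to 2): 104cos(2θ) + 208.
Outer (θ from 0 to 2π): 416π.

Therefore ∮_C P dx + Q dy = 416π.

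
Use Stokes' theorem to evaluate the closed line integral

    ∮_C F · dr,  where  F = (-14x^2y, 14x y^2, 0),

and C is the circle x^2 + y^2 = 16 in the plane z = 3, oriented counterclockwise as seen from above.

Let S be the flat disk x^2 + y^2 ≤ 16 in the plane z = 3, with upward unit normal n̂ = ẑ. By Stokes' theorem,

    ∮_C F · dr = ∬_S (∇ × F) · n̂ dS = ∬_D (curl F)_z dA,

where D is the disk x^2 + y^2 ≤ 16.

Compute the curl of F = (-14x^2y, 14x y^2, 0):
    (∇ × F)_x = ∂F_z/∂y - ∂F_y/∂z = 0,
    (∇ × F)_y = ∂F_x/∂z - ∂F_z/∂x = 0,
    (∇ × F)_z = ∂F_y/∂x - ∂F_x/∂y = 14x^2 + 14y^2.

On z = 3, (curl F)_z = 14x^2 + 14y^2.

Convert to polar (x = r cos θ, y = r sin θ, dA = r dr dθ); the integrand becomes 14r^2, so

    ∬_D (curl F)_z dA = ∫_0^{2π} ∫_0^{4} (14r^2) · r dr dθ.

Inner (r from 0 to 4): 896.
Outer (θ from 0 to 2π): 1792π.

Therefore ∮_C F · dr = 1792π.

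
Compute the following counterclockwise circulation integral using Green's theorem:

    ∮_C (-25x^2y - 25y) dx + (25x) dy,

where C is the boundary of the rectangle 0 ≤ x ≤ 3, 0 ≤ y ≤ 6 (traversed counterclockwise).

Green's theorem converts the closed line integral into a double integral over the enclosed region D:

    ∮_C P dx + Q dy = ∬_D (∂Q/∂x - ∂P/∂y) dA.

Here P = -25x^2y - 25y, Q = 25x, so

    ∂Q/∂x = 25,    ∂P/∂y = -25x^2 - 25,
    ∂Q/∂x - ∂P/∂y = 25x^2 + 50.

D is the region 0 ≤ x ≤ 3, 0 ≤ y ≤ 6. Evaluating the double integral:

    ∬_D (25x^2 + 50) dA = ∫_0^{3} ∫_0^{6} (25x^2 + 50) dy dx.

Inner (y from 0 to 6): 150x^2 + 300.
Outer (x from 0 to 3): 2250.

Therefore ∮_C P dx + Q dy = 2250.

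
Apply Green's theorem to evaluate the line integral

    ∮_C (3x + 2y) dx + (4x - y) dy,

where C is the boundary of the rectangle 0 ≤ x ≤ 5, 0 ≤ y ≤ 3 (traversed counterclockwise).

Green's theorem converts the closed line integral into a double integral over the enclosed region D:

    ∮_C P dx + Q dy = ∬_D (∂Q/∂x - ∂P/∂y) dA.

Here P = 3x + 2y, Q = 4x - y, so

    ∂Q/∂x = 4,    ∂P/∂y = 2,
    ∂Q/∂x - ∂P/∂y = 2.

D is the region 0 ≤ x ≤ 5, 0 ≤ y ≤ 3. Evaluating the double integral:

    ∬_D (2) dA = ∫_0^{5} ∫_0^{3} (2) dy dx.

Inner (y from 0 to 3): 6.
Outer (x from 0 to 5): 30.

Therefore ∮_C P dx + Q dy = 30.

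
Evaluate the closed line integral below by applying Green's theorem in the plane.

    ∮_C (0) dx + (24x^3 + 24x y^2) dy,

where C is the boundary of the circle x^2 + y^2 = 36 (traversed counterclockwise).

Green's theorem converts the closed line integral into a double integral over the enclosed region D:

    ∮_C P dx + Q dy = ∬_D (∂Q/∂x - ∂P/∂y) dA.

Here P = 0, Q = 24x^3 + 24x y^2, so

    ∂Q/∂x = 72x^2 + 24y^2,    ∂P/∂y = 0,
    ∂Q/∂x - ∂P/∂y = 72x^2 + 24y^2.

D is the region x^2 + y^2 ≤ 36. Evaluating the double integral:

In polar coordinates (x = r cos θ, y = r sin θ, dA = r dr dθ) the integrand becomes 24r^2(cos(2θ) + 2), so

    ∬_D (72x^2 + 24y^2) dA = ∫_0^{2π} ∫_0^{6} (24r^2(cos(2θ) + 2)) · r dr dθ.

Inner (r from 0 to 6): 7776cos(2θ) + 15552.
Outer (θ from 0 to 2π): 31104π.

Therefore ∮_C P dx + Q dy = 31104π.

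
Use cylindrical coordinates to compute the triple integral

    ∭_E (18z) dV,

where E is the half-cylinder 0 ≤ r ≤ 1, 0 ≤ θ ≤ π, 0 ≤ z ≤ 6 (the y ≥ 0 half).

In cylindrical coordinates, x = r cos(θ), y = r sin(θ), z = z, and dV = r dr dθ dz.

The integrand becomes 18z, so

    ∭_E (18z) dV = ∫_{0}^{π} ∫_{0}^{1} ∫_{0}^{6} (18z) · r dz dr dθ.

Inner (z): 324r.
Middle (r from 0 to 1): 162.
Outer (θ): 162π.

Therefore the triple integral equals 162π.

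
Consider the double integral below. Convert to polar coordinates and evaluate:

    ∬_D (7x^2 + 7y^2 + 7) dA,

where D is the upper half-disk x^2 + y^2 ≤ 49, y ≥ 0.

The region D is 0 ≤ r ≤ 7, 0 ≤ θ ≤ π in polar coordinates, where x = r cos(θ), y = r sin(θ), and dA = r dr dθ.

Under the substitution, the integrand becomes 7r^2 + 7, so

    ∬_D (7x^2 + 7y^2 + 7) dA = ∫_{0}^{π} ∫_{0}^{7} (7r^2 + 7) · r dr dθ.

Inner integral (in r): ∫_{0}^{7} (7r^2 + 7) · r dr = 17493/4.

Outer integral (in θ): ∫_{0}^{π} (17493/4) dθ = 17493π/4.

Therefore ∬_D (7x^2 + 7y^2 + 7) dA = 17493π/4.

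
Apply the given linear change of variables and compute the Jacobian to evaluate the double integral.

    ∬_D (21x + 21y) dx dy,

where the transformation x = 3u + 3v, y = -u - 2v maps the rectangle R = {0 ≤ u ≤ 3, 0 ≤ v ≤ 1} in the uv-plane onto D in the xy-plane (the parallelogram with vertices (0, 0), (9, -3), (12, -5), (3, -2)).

Compute the Jacobian determinant of (x, y) with respect to (u, v):

    ∂(x,y)/∂(u,v) = | 3  3 | = (3)(-2) - (3)(-1) = -3.
                   | -1  -2 |

Its absolute value is |J| = 3 (the area scaling factor).

Substituting x = 3u + 3v, y = -u - 2v into the integrand,

    21x + 21y → 42u + 21v,

so the integral becomes

    ∬_R (42u + 21v) · |J| du dv = ∫_0^3 ∫_0^1 (126u + 63v) dv du.

Inner (v): 126u + 63/2.
Outer (u): 1323/2.

Therefore ∬_D (21x + 21y) dx dy = 1323/2.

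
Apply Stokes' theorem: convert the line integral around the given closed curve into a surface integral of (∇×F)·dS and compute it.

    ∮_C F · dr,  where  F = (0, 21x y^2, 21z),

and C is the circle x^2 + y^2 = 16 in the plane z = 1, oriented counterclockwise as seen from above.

Let S be the flat disk x^2 + y^2 ≤ 16 in the plane z = 1, with upward unit normal n̂ = ẑ. By Stokes' theorem,

    ∮_C F · dr = ∬_S (∇ × F) · n̂ dS = ∬_D (curl F)_z dA,

where D is the disk x^2 + y^2 ≤ 16.

Compute the curl of F = (0, 21x y^2, 21z):
    (∇ × F)_x = ∂F_z/∂y - ∂F_y/∂z = 0,
    (∇ × F)_y = ∂F_x/∂z - ∂F_z/∂x = 0,
    (∇ × F)_z = ∂F_y/∂x - ∂F_x/∂y = 21y^2.

On z = 1, (curl F)_z = 21y^2.

Convert to polar (x = r cos θ, y = r sin θ, dA = r dr dθ); the integrand becomes 21r^2sin(θ)^2, so

    ∬_D (curl F)_z dA = ∫_0^{2π} ∫_0^{4} (21r^2sin(θ)^2) · r dr dθ.

Inner (r from 0 to 4): 1344sin(θ)^2.
Outer (θ from 0 to 2π): 1344π.

Therefore ∮_C F · dr = 1344π.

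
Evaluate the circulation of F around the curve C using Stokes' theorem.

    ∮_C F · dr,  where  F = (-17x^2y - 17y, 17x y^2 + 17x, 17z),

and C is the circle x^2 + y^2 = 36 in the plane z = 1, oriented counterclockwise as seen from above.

Let S be the flat disk x^2 + y^2 ≤ 36 in the plane z = 1, with upward unit normal n̂ = ẑ. By Stokes' theorem,

    ∮_C F · dr = ∬_S (∇ × F) · n̂ dS = ∬_D (curl F)_z dA,

where D is the disk x^2 + y^2 ≤ 36.

Compute the curl of F = (-17x^2y - 17y, 17x y^2 + 17x, 17z):
    (∇ × F)_x = ∂F_z/∂y - ∂F_y/∂z = 0,
    (∇ × F)_y = ∂F_x/∂z - ∂F_z/∂x = 0,
    (∇ × F)_z = ∂F_y/∂x - ∂F_x/∂y = 17x^2 + 17y^2 + 34.

On z = 1, (curl F)_z = 17x^2 + 17y^2 + 34.

Convert to polar (x = r cos θ, y = r sin θ, dA = r dr dθ); the integrand becomes 17r^2 + 34, so

    ∬_D (curl F)_z dA = ∫_0^{2π} ∫_0^{6} (17r^2 + 34) · r dr dθ.

Inner (r from 0 to 6): 6120.
Outer (θ from 0 to 2π): 12240π.

Therefore ∮_C F · dr = 12240π.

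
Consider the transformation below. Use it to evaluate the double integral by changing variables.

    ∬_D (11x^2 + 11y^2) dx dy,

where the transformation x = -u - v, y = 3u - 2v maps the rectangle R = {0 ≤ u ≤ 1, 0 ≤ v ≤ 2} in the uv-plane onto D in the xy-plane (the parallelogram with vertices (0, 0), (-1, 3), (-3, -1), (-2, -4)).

Compute the Jacobian determinant of (x, y) with respect to (u, v):

    ∂(x,y)/∂(u,v) = | -1  -1 | = (-1)(-2) - (-1)(3) = 5.
                   | 3  -2 |

Its absolute value is |J| = 5 (the area scaling factor).

Substituting x = -u - v, y = 3u - 2v into the integrand,

    11x^2 + 11y^2 → 110u^2 - 110u v + 55v^2,

so the integral becomes

    ∬_R (110u^2 - 110u v + 55v^2) · |J| du dv = ∫_0^1 ∫_0^2 (550u^2 - 550u v + 275v^2) dv du.

Inner (v): 1100u^2 - 1100u + 2200/3.
Outer (u): 550.

Therefore ∬_D (11x^2 + 11y^2) dx dy = 550.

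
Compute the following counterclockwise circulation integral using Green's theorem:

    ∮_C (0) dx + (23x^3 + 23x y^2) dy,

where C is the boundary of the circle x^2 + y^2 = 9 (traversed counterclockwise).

Green's theorem converts the closed line integral into a double integral over the enclosed region D:

    ∮_C P dx + Q dy = ∬_D (∂Q/∂x - ∂P/∂y) dA.

Here P = 0, Q = 23x^3 + 23x y^2, so

    ∂Q/∂x = 69x^2 + 23y^2,    ∂P/∂y = 0,
    ∂Q/∂x - ∂P/∂y = 69x^2 + 23y^2.

D is the region x^2 + y^2 ≤ 9. Evaluating the double integral:

In polar coordinates (x = r cos θ, y = r sin θ, dA = r dr dθ) the integrand becomes 23r^2(cos(2θ) + 2), so

    ∬_D (69x^2 + 23y^2) dA = ∫_0^{2π} ∫_0^{3} (23r^2(cos(2θ) + 2)) · r dr dθ.

Inner (r from 0 to 3): 1863cos(2θ)/4 + 1863/2.
Outer (θ from 0 to 2π): 1863π.

Therefore ∮_C P dx + Q dy = 1863π.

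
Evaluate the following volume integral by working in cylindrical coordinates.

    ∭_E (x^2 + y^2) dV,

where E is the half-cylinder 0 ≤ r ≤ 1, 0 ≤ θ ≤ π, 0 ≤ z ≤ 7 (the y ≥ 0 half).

In cylindrical coordinates, x = r cos(θ), y = r sin(θ), z = z, and dV = r dr dθ dz.

The integrand becomes r^2, so

    ∭_E (x^2 + y^2) dV = ∫_{0}^{π} ∫_{0}^{1} ∫_{0}^{7} (r^2) · r dz dr dθ.

Inner (z): 7r^3.
Middle (r from 0 to 1): 7/4.
Outer (θ): 7π/4.

Therefore the triple integral equals 7π/4.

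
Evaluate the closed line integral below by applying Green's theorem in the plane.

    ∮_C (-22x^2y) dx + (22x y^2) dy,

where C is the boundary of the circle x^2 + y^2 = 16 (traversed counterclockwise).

Green's theorem converts the closed line integral into a double integral over the enclosed region D:

    ∮_C P dx + Q dy = ∬_D (∂Q/∂x - ∂P/∂y) dA.

Here P = -22x^2y, Q = 22x y^2, so

    ∂Q/∂x = 22y^2,    ∂P/∂y = -22x^2,
    ∂Q/∂x - ∂P/∂y = 22x^2 + 22y^2.

D is the region x^2 + y^2 ≤ 16. Evaluating the double integral:

In polar coordinates (x = r cos θ, y = r sin θ, dA = r dr dθ) the integrand becomes 22r^2, so

    ∬_D (22x^2 + 22y^2) dA = ∫_0^{2π} ∫_0^{4} (22r^2) · r dr dθ.

Inner (r from 0 to 4): 1408.
Outer (θ from 0 to 2π): 2816π.

Therefore ∮_C P dx + Q dy = 2816π.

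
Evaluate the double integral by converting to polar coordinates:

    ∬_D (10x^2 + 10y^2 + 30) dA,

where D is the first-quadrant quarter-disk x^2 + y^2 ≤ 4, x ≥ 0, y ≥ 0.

The region D is 0 ≤ r ≤ 2, 0 ≤ θ ≤ π/2 in polar coordinates, where x = r cos(θ), y = r sin(θ), and dA = r dr dθ.

Under the substitution, the integrand becomes 10r^2 + 30, so

    ∬_D (10x^2 + 10y^2 + 30) dA = ∫_{0}^{π/2} ∫_{0}^{2} (10r^2 + 30) · r dr dθ.

Inner integral (in r): ∫_{0}^{2} (10r^2 + 30) · r dr = 100.

Outer integral (in θ): ∫_{0}^{π/2} (100) dθ = 50π.

Therefore ∬_D (10x^2 + 10y^2 + 30) dA = 50π.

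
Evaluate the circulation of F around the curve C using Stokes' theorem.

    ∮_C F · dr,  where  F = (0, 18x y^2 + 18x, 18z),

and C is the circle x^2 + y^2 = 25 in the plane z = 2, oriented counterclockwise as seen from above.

Let S be the flat disk x^2 + y^2 ≤ 25 in the plane z = 2, with upward unit normal n̂ = ẑ. By Stokes' theorem,

    ∮_C F · dr = ∬_S (∇ × F) · n̂ dS = ∬_D (curl F)_z dA,

where D is the disk x^2 + y^2 ≤ 25.

Compute the curl of F = (0, 18x y^2 + 18x, 18z):
    (∇ × F)_x = ∂F_z/∂y - ∂F_y/∂z = 0,
    (∇ × F)_y = ∂F_x/∂z - ∂F_z/∂x = 0,
    (∇ × F)_z = ∂F_y/∂x - ∂F_x/∂y = 18y^2 + 18.

On z = 2, (curl F)_z = 18y^2 + 18.

Convert to polar (x = r cos θ, y = r sin θ, dA = r dr dθ); the integrand becomes 18r^2sin(θ)^2 + 18, so

    ∬_D (curl F)_z dA = ∫_0^{2π} ∫_0^{5} (18r^2sin(θ)^2 + 18) · r dr dθ.

Inner (r from 0 to 5): 5625sin(θ)^2/2 + 225.
Outer (θ from 0 to 2π): 6525π/2.

Therefore ∮_C F · dr = 6525π/2.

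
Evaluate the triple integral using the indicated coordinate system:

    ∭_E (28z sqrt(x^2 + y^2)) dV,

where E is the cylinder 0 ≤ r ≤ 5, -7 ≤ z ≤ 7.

In cylindrical coordinates, x = r cos(θ), y = r sin(θ), z = z, and dV = r dr dθ dz.

The integrand becomes 28r z, so

    ∭_E (28z sqrt(x^2 + y^2)) dV = ∫_{0}^{2π} ∫_{0}^{5} ∫_{-7}^{7} (28r z) · r dz dr dθ.

Inner (z): 0.
Middle (r from 0 to 5): 0.
Outer (θ): 0.

Therefore the triple integral equals 0.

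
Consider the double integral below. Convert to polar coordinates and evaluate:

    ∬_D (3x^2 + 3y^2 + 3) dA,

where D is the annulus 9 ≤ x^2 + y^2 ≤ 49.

The region D is 3 ≤ r ≤ 7, 0 ≤ θ ≤ 2π in polar coordinates, where x = r cos(θ), y = r sin(θ), and dA = r dr dθ.

Under the substitution, the integrand becomes 3r^2 + 3, so

    ∬_D (3x^2 + 3y^2 + 3) dA = ∫_{0}^{2π} ∫_{3}^{7} (3r^2 + 3) · r dr dθ.

Inner integral (in r): ∫_{3}^{7} (3r^2 + 3) · r dr = 1800.

Outer integral (in θ): ∫_{0}^{2π} (1800) dθ = 3600π.

Therefore ∬_D (3x^2 + 3y^2 + 3) dA = 3600π.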